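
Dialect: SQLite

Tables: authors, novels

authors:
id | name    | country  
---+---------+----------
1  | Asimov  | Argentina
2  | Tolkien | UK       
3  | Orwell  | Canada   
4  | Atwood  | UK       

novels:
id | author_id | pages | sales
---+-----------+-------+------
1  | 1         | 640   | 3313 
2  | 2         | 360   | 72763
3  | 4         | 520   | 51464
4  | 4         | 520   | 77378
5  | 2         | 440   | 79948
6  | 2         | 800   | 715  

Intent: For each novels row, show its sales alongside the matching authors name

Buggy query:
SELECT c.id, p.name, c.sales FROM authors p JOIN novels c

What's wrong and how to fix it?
Bug: JOIN with no ON clause produces a cartesian product; every novels row pairs with every authors row

Fix: Add ON c.author_id = p.id to the JOIN

Corrected query:
SELECT c.id, p.name, c.sales FROM authors p JOIN novels c ON c.author_id = p.id

Result:
id | name    | sales
---+---------+------
1  | Asimov  | 3313 
2  | Tolkien | 72763
3  | Atwood  | 51464
4  | Atwood  | 77378
5  | Tolkien | 79948
6  | Tolkien | 715  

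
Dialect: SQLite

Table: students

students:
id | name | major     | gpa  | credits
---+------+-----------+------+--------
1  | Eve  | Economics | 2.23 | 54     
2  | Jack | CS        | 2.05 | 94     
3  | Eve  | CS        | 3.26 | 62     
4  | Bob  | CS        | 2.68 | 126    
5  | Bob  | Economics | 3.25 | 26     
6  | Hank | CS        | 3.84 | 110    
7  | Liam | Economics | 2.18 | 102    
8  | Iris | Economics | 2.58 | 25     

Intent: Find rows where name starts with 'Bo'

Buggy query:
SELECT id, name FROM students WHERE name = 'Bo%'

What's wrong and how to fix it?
Bug: Wildcards only work with LIKE; '=' treats '%' as a literal character

Fix: Replace '=' with LIKE so 'Bo%' is treated as a pattern

Corrected query:
SELECT id, name FROM students WHERE name LIKE 'Bo%'

Result:
id | name
---+-----
4  | Bob 
5  | Bob 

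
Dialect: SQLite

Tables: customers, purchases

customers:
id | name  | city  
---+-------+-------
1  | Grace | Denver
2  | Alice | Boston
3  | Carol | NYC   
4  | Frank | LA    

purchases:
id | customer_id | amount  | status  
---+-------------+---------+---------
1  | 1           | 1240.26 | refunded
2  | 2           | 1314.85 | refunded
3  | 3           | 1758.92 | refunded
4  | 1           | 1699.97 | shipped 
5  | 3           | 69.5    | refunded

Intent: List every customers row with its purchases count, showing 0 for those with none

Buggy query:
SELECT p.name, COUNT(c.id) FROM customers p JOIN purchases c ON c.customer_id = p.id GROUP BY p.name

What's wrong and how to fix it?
Bug: INNER JOIN drops customers rows that have no matching purchases rows

Fix: Use LEFT JOIN so parents without children still appear (COUNT(c.id) gives 0)

Corrected query:
SELECT p.name, COUNT(c.id) FROM customers p LEFT JOIN purchases c ON c.customer_id = p.id GROUP BY p.name

Result:
name  | COUNT(c.id)
------+------------
Alice | 1          
Carol | 2          
Frank | 0          
Grace | 2          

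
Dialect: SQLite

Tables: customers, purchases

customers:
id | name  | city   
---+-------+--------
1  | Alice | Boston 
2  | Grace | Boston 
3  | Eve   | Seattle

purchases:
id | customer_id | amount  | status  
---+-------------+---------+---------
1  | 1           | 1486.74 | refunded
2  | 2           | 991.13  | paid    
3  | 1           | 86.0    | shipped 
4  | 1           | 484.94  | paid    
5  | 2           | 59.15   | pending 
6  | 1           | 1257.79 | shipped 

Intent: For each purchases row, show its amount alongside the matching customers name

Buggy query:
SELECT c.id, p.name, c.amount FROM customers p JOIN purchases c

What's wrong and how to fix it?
Bug: JOIN with no ON clause produces a cartesian product; every purchases row pairs with every customers row

Fix: Add ON c.customer_id = p.id to the JOIN

Corrected query:
SELECT c.id, p.name, c.amount FROM customers p JOIN purchases c ON c.customer_id = p.id

Result:
id | name  | amount 
---+-------+--------
1  | Alice | 1486.74
2  | Grace | 991.13 
3  | Alice | 86     
4  | Alice | 484.94 
5  | Grace | 59.15  
6  | Alice | 1257.79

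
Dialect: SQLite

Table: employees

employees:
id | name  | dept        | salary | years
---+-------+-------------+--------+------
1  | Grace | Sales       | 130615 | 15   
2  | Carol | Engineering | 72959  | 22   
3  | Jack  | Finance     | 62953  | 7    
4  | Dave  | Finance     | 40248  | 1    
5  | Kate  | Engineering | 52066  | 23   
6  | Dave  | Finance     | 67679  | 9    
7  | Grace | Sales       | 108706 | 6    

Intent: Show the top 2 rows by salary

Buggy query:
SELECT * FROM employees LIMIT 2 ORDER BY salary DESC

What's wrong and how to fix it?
Bug: ORDER BY cannot follow LIMIT; LIMIT is the final clause

Fix: Swap the clauses: ORDER BY first, then LIMIT

Corrected query:
SELECT * FROM employees ORDER BY salary DESC LIMIT 2

Result:
id | name  | dept  | salary | years
---+-------+-------+--------+------
1  | Grace | Sales | 130615 | 15   
7  | Grace | Sales | 108706 | 6    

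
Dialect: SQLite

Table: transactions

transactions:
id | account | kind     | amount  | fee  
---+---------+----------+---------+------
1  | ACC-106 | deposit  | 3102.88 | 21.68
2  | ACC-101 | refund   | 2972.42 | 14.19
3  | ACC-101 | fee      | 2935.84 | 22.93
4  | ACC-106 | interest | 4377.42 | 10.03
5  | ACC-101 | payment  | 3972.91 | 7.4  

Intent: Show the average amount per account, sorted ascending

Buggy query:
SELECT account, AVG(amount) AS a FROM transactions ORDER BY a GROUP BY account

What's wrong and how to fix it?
Bug: GROUP BY must precede ORDER BY

Fix: Move ORDER BY to the end, after GROUP BY

Corrected query:
SELECT account, AVG(amount) AS a FROM transactions GROUP BY account ORDER BY a

Result:
account | a          
--------+------------
ACC-101 | 3293.723333
ACC-106 | 3740.15    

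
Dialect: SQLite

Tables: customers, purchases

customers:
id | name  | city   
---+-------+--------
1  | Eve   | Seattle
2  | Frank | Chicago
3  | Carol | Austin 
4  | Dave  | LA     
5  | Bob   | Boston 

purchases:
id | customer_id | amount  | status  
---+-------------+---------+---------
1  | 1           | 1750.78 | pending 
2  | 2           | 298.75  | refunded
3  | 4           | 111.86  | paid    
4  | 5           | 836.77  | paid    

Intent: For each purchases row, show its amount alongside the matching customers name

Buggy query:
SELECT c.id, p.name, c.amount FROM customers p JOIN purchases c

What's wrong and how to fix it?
Bug: Missing join condition: each purchases row is matched to all customers rows instead of just its own

Fix: Add ON c.customer_id = p.id to the JOIN

Corrected query:
SELECT c.id, p.name, c.amount FROM customers p JOIN purchases c ON c.customer_id = p.id

Result:
id | name  | amount 
---+-------+--------
1  | Eve   | 1750.78
2  | Frank | 298.75 
3  | Dave  | 111.86 
4  | Bob   | 836.77 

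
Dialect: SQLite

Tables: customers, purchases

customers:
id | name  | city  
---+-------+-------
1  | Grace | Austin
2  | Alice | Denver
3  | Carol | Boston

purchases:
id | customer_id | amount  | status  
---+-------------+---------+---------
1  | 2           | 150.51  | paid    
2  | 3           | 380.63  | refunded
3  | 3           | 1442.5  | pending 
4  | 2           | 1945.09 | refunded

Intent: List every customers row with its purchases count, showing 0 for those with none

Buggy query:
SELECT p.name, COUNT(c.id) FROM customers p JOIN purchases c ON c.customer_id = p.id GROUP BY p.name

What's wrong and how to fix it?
Bug: An inner join excludes parents with zero children

Fix: Use LEFT JOIN so parents without children still appear (COUNT(c.id) gives 0)

Corrected query:
SELECT p.name, COUNT(c.id) FROM customers p LEFT JOIN purchases c ON c.customer_id = p.id GROUP BY p.name

Result:
name  | COUNT(c.id)
------+------------
Alice | 2          
Carol | 2          
Grace | 0          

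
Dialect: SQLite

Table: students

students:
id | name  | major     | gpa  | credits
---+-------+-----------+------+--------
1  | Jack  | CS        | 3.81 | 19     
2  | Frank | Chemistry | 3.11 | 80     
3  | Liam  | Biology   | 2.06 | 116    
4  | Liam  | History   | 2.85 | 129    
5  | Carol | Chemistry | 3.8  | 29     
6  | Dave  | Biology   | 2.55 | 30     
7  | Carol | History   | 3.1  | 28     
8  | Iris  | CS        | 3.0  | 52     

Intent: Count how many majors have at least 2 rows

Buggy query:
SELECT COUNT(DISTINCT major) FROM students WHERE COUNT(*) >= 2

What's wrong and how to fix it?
Bug: WHERE filters individual rows, not groups, so a group-level COUNT is invalid there

Fix: Group first with HAVING COUNT(*) >= 2, then COUNT the resulting groups

Corrected query:
SELECT COUNT(*) FROM (SELECT major FROM students GROUP BY major HAVING COUNT(*) >= 2)

Result:
COUNT(*)
--------
4       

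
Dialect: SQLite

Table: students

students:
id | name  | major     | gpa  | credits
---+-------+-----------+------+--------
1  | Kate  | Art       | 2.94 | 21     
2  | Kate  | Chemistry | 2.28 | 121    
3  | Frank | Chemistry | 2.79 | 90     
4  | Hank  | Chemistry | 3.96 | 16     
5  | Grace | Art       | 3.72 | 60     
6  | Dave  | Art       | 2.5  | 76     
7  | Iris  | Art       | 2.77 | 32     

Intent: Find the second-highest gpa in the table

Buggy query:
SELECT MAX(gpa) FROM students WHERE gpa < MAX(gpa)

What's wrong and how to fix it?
Bug: The inner MAX is an aggregate inside WHERE, which is not allowed

Fix: Put the inner MAX in a scalar subquery

Corrected query:
SELECT MAX(gpa) FROM students WHERE gpa < (SELECT MAX(gpa) FROM students)

Result:
MAX(gpa)
--------
3.72    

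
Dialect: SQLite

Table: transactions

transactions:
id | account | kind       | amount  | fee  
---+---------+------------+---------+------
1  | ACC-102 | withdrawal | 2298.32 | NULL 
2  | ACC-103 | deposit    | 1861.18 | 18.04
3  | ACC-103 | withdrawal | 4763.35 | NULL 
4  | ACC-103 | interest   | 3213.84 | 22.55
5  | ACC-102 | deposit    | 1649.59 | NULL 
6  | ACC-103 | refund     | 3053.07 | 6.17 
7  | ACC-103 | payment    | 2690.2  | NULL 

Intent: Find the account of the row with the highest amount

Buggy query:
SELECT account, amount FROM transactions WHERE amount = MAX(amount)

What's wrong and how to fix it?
Bug: MAX(amount) is an aggregate and cannot be used directly in WHERE

Fix: Wrap MAX in a scalar subquery so WHERE compares against a single value

Corrected query:
SELECT account, amount FROM transactions WHERE amount = (SELECT MAX(amount) FROM transactions)

Result:
account | amount 
--------+--------
ACC-103 | 4763.35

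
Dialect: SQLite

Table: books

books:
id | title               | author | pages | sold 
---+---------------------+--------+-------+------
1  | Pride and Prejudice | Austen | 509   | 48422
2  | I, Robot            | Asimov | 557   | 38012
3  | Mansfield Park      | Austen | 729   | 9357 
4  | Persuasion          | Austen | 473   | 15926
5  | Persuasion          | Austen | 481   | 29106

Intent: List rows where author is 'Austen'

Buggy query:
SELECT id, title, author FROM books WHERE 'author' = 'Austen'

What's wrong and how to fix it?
Bug: 'author' in single quotes is a string literal, not the column; the comparison is literal-vs-literal and never true

Fix: Remove the quotes around the column name (or use double quotes for an identifier)

Corrected query:
SELECT id, title, author FROM books WHERE author = 'Austen'

Result:
id | title               | author
---+---------------------+-------
1  | Pride and Prejudice | Austen
3  | Mansfield Park      | Austen
4  | Persuasion          | Austen
5  | Persuasion          | Austen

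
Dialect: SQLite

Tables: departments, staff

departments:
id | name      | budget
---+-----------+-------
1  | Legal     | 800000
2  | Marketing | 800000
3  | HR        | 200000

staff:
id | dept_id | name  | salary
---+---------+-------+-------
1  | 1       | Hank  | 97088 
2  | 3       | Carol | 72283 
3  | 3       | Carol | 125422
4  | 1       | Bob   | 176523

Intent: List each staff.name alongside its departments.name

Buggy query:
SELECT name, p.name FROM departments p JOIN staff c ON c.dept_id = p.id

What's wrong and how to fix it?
Bug: Both tables have a 'name' column; the unqualified reference is ambiguous

Fix: Qualify the column with its table alias (c.name)

Corrected query:
SELECT c.name, p.name FROM departments p JOIN staff c ON c.dept_id = p.id

Result:
name  | name 
------+------
Hank  | Legal
Carol | HR   
Carol | HR   
Bob   | Legal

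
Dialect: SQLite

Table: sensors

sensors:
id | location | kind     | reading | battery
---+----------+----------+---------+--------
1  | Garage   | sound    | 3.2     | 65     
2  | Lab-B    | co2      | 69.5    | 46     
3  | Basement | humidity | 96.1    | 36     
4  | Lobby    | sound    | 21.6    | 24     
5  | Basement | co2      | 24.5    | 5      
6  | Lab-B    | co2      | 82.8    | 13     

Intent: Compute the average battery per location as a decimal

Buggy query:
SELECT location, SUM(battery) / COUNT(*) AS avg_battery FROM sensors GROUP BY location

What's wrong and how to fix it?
Bug: SUM(battery) and COUNT(*) are both integers; the division truncates the fractional part

Fix: Cast one side to REAL so the division keeps the fractional part

Corrected query:
SELECT location, SUM(battery) * 1.0 / COUNT(*) AS avg_battery FROM sensors GROUP BY location

Result:
location | avg_battery
---------+------------
Basement | 20.5       
Garage   | 65         
Lab-B    | 29.5       
Lobby    | 24         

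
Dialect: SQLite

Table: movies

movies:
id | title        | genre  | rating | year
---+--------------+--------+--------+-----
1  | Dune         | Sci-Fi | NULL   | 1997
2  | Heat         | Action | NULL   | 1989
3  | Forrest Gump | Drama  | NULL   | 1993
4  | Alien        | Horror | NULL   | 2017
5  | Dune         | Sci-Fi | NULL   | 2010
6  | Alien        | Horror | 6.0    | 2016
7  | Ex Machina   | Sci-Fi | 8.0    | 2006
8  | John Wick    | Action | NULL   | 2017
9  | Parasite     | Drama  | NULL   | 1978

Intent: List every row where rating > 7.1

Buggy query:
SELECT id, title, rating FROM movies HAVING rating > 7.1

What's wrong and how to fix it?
Bug: This is a non-aggregate query (no GROUP BY, no aggregates), so in SQLite the HAVING clause is invalid here; a row-level condition belongs in WHERE

Fix: Use WHERE for row-level filtering

Corrected query:
SELECT id, title, rating FROM movies WHERE rating > 7.1

Result:
id | title      | rating
---+------------+-------
7  | Ex Machina | 8     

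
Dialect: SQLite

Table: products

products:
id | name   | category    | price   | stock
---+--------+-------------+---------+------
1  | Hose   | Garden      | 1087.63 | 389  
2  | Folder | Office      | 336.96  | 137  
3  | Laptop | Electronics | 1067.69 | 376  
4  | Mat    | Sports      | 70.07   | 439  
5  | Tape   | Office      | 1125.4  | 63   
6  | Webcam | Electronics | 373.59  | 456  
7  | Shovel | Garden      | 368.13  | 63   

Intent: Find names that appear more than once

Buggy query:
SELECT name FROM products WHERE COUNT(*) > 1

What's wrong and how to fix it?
Bug: COUNT(*) is an aggregate and cannot be used in WHERE

Fix: Group first, then use HAVING for the count condition

Corrected query:
SELECT name FROM products GROUP BY name HAVING COUNT(*) > 1

Result:
(no rows)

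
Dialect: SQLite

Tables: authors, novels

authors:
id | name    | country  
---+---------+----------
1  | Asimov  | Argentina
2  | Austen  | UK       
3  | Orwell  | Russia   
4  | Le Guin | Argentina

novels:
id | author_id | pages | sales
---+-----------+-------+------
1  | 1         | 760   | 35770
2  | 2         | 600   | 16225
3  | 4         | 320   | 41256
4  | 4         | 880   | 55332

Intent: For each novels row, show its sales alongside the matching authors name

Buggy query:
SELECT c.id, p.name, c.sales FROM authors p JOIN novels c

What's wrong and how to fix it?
Bug: JOIN with no ON clause produces a cartesian product; every novels row pairs with every authors row

Fix: Add ON c.author_id = p.id to the JOIN

Corrected query:
SELECT c.id, p.name, c.sales FROM authors p JOIN novels c ON c.author_id = p.id

Result:
id | name    | sales
---+---------+------
1  | Asimov  | 35770
2  | Austen  | 16225
3  | Le Guin | 41256
4  | Le Guin | 55332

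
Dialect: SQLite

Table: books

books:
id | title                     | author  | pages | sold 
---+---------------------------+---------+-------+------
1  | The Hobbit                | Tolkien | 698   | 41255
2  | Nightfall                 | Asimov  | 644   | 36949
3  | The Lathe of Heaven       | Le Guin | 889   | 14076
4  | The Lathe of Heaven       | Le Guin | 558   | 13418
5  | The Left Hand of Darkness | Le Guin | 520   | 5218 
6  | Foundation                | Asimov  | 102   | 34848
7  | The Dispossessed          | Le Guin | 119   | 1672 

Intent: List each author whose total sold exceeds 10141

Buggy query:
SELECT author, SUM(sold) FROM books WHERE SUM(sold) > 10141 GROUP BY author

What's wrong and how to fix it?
Bug: WHERE runs before GROUP BY, so aggregates aren't available there

Fix: Use HAVING (which filters groups after aggregation) instead of WHERE

Corrected query:
SELECT author, SUM(sold) FROM books GROUP BY author HAVING SUM(sold) > 10141

Result:
author  | SUM(sold)
--------+----------
Asimov  | 71797    
Le Guin | 34384    
Tolkien | 41255    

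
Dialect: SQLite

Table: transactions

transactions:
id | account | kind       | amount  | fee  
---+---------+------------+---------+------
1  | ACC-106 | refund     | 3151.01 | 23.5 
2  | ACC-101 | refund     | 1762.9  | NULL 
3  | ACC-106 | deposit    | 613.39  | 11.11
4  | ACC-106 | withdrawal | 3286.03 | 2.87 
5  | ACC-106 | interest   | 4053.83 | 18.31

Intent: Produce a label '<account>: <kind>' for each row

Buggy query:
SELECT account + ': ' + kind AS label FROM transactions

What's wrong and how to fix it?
Bug: SQLite uses || for string concatenation; + coerces text to numbers (yielding 0)

Fix: Use the || operator for string concatenation

Corrected query:
SELECT account || ': ' || kind AS label FROM transactions

Result:
label              
-------------------
ACC-106: refund    
ACC-101: refund    
ACC-106: deposit   
ACC-106: withdrawal
ACC-106: interest  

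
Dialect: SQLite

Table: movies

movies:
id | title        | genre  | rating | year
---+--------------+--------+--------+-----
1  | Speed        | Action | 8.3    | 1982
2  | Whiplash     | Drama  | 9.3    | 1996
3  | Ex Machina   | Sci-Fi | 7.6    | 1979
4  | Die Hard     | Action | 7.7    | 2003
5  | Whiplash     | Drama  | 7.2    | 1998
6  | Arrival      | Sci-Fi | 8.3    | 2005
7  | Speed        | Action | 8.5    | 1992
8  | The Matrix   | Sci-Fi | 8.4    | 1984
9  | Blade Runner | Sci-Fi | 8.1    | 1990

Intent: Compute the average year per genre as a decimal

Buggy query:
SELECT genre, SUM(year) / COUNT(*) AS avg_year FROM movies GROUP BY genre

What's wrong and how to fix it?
Bug: SUM(year) and COUNT(*) are both integers; the division truncates the fractional part

Fix: Multiply by 1.0 (or CAST to REAL) to force floating-point division

Corrected query:
SELECT genre, SUM(year) * 1.0 / COUNT(*) AS avg_year FROM movies GROUP BY genre

Result:
genre  | avg_year   
-------+------------
Action | 1992.333333
Drama  | 1997       
Sci-Fi | 1989.5     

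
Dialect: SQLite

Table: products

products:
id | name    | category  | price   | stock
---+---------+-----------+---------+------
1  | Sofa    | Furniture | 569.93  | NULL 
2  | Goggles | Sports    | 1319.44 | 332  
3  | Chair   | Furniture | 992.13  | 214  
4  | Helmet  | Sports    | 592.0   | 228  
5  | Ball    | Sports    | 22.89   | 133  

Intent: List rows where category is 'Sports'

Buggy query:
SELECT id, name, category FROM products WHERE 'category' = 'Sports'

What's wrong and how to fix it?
Bug: 'category' in single quotes is a string literal, not the column; the comparison is literal-vs-literal and never true

Fix: Remove the quotes around the column name (or use double quotes for an identifier)

Corrected query:
SELECT id, name, category FROM products WHERE category = 'Sports'

Result:
id | name    | category
---+---------+---------
2  | Goggles | Sports  
4  | Helmet  | Sports  
5  | Ball    | Sports  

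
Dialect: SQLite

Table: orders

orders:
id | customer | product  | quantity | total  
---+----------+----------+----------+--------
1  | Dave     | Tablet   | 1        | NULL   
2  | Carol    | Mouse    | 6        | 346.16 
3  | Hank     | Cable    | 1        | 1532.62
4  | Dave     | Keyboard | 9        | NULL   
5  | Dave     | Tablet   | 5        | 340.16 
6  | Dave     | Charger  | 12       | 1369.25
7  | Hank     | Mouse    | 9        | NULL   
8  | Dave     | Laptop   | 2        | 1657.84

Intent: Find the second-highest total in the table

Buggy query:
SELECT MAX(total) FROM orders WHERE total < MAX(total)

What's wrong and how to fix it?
Bug: The inner MAX is an aggregate inside WHERE, which is not allowed

Fix: Put the inner MAX in a scalar subquery

Corrected query:
SELECT MAX(total) FROM orders WHERE total < (SELECT MAX(total) FROM orders)

Result:
MAX(total)
----------
1532.62   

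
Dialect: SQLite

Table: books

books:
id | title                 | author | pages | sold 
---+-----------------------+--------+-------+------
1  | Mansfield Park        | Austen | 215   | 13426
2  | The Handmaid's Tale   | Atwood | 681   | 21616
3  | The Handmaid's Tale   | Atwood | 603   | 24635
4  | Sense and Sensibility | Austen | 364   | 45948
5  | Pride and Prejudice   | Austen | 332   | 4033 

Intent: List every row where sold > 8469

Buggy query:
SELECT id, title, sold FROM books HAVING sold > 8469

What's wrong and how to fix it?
Bug: HAVING filters the output of aggregation, but this query has no GROUP BY and no aggregate functions, so SQLite rejects it (HAVING clause on a non-aggregate query); the condition here is per row

Fix: Replace HAVING with WHERE since the condition applies to individual rows

Corrected query:
SELECT id, title, sold FROM books WHERE sold > 8469

Result:
id | title                 | sold 
---+-----------------------+------
1  | Mansfield Park        | 13426
2  | The Handmaid's Tale   | 21616
3  | The Handmaid's Tale   | 24635
4  | Sense and Sensibility | 45948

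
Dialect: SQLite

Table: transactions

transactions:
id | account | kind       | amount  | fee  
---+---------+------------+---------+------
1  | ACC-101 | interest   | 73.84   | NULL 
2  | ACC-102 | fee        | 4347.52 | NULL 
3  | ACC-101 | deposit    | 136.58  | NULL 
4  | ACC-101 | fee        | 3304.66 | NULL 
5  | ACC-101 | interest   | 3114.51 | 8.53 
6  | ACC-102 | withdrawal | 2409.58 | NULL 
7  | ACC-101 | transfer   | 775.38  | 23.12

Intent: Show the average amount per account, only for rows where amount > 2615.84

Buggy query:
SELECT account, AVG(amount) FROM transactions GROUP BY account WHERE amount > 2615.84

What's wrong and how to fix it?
Bug: WHERE cannot follow GROUP BY

Fix: Move the WHERE clause before GROUP BY

Corrected query:
SELECT account, AVG(amount) FROM transactions WHERE amount > 2615.84 GROUP BY account

Result:
account | AVG(amount)
--------+------------
ACC-101 | 3209.585   
ACC-102 | 4347.52    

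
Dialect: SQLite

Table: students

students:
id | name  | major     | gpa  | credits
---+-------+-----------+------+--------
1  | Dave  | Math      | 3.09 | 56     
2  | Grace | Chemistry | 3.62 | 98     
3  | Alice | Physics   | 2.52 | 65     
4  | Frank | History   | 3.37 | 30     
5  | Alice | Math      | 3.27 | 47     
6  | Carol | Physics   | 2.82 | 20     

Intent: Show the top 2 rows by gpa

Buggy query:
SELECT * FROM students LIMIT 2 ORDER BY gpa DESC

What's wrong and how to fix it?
Bug: ORDER BY cannot follow LIMIT; LIMIT is the final clause

Fix: Sort with ORDER BY, then apply LIMIT

Corrected query:
SELECT * FROM students ORDER BY gpa DESC LIMIT 2

Result:
id | name  | major     | gpa  | credits
---+-------+-----------+------+--------
2  | Grace | Chemistry | 3.62 | 98     
4  | Frank | History   | 3.37 | 30     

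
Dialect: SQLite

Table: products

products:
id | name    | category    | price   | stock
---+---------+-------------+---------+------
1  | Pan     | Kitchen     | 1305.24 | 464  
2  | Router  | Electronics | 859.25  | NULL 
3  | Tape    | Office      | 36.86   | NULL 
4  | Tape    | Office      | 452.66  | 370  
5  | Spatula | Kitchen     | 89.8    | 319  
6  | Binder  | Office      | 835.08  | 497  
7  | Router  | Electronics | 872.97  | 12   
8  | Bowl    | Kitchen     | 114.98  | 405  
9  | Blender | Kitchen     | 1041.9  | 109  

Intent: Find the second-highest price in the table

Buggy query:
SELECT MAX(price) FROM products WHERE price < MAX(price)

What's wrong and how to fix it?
Bug: MAX(price) on the right of the comparison is an aggregate-in-WHERE error

Fix: Compute the overall MAX in a subquery, then take MAX of rows below it

Corrected query:
SELECT MAX(price) FROM products WHERE price < (SELECT MAX(price) FROM products)

Result:
MAX(price)
----------
1041.9    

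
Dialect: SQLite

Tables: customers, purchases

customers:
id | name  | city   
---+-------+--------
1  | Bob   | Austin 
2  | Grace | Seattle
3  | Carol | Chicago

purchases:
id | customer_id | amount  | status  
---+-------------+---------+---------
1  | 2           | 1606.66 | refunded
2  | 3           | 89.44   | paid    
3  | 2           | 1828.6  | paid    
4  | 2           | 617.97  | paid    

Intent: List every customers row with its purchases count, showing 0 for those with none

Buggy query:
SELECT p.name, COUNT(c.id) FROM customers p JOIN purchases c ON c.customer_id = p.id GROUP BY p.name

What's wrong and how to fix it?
Bug: INNER JOIN drops customers rows that have no matching purchases rows

Fix: Switch to LEFT JOIN to retain unmatched parent rows

Corrected query:
SELECT p.name, COUNT(c.id) FROM customers p LEFT JOIN purchases c ON c.customer_id = p.id GROUP BY p.name

Result:
name  | COUNT(c.id)
------+------------
Bob   | 0          
Carol | 1          
Grace | 3          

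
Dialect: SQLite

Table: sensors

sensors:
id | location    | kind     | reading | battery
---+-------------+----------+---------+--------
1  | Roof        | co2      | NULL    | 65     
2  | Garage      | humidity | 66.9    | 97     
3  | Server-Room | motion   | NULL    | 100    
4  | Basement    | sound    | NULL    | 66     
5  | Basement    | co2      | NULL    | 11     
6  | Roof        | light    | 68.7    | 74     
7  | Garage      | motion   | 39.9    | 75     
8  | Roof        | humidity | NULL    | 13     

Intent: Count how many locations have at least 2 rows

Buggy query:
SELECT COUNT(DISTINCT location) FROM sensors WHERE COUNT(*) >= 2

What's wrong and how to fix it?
Bug: WHERE filters individual rows, not groups, so a group-level COUNT is invalid there

Fix: Group first with HAVING COUNT(*) >= 2, then COUNT the resulting groups

Corrected query:
SELECT COUNT(*) FROM (SELECT location FROM sensors GROUP BY location HAVING COUNT(*) >= 2)

Result:
COUNT(*)
--------
3       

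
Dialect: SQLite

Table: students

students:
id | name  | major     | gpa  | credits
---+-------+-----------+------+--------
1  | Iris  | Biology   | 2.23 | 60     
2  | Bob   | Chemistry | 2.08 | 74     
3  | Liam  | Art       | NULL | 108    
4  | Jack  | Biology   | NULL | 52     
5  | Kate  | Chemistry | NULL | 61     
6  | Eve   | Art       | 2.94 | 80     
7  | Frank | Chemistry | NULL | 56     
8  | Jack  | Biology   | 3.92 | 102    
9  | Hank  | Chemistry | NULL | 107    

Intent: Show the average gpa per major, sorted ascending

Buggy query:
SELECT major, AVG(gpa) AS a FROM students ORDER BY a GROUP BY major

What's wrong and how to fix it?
Bug: ORDER BY appears before GROUP BY; SQL clause order requires GROUP BY first

Fix: Reorder: SELECT … FROM … GROUP BY … ORDER BY …

Corrected query:
SELECT major, AVG(gpa) AS a FROM students GROUP BY major ORDER BY a

Result:
major     | a    
----------+------
Chemistry | 2.08 
Art       | 2.94 
Biology   | 3.075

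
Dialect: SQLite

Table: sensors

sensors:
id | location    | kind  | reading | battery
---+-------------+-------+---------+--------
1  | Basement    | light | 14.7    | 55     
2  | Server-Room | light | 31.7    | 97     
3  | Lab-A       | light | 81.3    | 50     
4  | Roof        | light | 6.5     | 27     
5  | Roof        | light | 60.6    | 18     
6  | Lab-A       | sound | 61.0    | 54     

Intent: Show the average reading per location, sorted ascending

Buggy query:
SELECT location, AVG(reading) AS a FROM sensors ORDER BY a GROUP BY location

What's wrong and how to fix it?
Bug: ORDER BY appears before GROUP BY; SQL clause order requires GROUP BY first

Fix: Move ORDER BY to the end, after GROUP BY

Corrected query:
SELECT location, AVG(reading) AS a FROM sensors GROUP BY location ORDER BY a

Result:
location    | a    
------------+------
Basement    | 14.7 
Server-Room | 31.7 
Roof        | 33.55
Lab-A       | 71.15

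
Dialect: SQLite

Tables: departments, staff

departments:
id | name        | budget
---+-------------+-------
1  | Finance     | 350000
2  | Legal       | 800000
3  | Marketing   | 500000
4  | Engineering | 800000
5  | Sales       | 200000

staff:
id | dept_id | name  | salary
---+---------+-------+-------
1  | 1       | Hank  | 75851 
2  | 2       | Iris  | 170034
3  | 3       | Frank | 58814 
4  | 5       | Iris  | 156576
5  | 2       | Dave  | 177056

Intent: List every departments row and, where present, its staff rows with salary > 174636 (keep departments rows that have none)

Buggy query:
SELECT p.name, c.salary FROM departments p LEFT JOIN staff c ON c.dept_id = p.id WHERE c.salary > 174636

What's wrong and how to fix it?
Bug: Filtering c.salary in WHERE discards the NULL rows produced by LEFT JOIN, turning it into an inner join

Fix: Put 'c.salary > 174636' in the JOIN's ON clause instead of WHERE

Corrected query:
SELECT p.name, c.salary FROM departments p LEFT JOIN staff c ON c.dept_id = p.id AND c.salary > 174636

Result:
name        | salary
------------+-------
Finance     | NULL  
Legal       | 177056
Marketing   | NULL  
Engineering | NULL  
Sales       | NULL  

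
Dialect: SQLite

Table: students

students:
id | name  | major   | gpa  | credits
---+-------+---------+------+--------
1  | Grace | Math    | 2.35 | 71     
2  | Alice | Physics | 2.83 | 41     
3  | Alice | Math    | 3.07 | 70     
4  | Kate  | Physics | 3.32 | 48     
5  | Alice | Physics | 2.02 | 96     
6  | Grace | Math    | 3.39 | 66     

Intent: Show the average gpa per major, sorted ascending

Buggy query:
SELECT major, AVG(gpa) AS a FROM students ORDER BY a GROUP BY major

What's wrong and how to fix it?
Bug: GROUP BY must precede ORDER BY

Fix: Move ORDER BY to the end, after GROUP BY

Corrected query:
SELECT major, AVG(gpa) AS a FROM students GROUP BY major ORDER BY a

Result:
major   | a       
--------+---------
Physics | 2.723333
Math    | 2.936667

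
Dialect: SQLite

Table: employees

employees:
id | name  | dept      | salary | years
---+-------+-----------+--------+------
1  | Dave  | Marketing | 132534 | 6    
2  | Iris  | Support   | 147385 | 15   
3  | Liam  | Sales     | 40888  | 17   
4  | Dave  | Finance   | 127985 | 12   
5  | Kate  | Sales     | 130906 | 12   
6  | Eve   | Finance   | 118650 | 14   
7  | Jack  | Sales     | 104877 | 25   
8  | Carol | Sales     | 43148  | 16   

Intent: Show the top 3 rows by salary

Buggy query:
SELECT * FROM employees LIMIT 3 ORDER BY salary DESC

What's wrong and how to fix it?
Bug: ORDER BY cannot follow LIMIT; LIMIT is the final clause

Fix: Sort with ORDER BY, then apply LIMIT

Corrected query:
SELECT * FROM employees ORDER BY salary DESC LIMIT 3

Result:
id | name | dept      | salary | years
---+------+-----------+--------+------
2  | Iris | Support   | 147385 | 15   
1  | Dave | Marketing | 132534 | 6    
5  | Kate | Sales     | 130906 | 12   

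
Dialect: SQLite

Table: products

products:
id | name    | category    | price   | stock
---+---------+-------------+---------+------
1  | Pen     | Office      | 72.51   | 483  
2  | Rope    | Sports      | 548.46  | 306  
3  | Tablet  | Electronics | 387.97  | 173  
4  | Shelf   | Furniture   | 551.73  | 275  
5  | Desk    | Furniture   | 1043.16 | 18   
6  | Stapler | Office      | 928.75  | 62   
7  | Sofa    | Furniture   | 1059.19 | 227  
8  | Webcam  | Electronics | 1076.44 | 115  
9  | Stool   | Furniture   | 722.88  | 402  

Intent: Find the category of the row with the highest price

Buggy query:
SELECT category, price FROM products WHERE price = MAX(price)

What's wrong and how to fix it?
Bug: MAX(price) is an aggregate and cannot be used directly in WHERE

Fix: Wrap MAX in a scalar subquery so WHERE compares against a single value

Corrected query:
SELECT category, price FROM products WHERE price = (SELECT MAX(price) FROM products)

Result:
category    | price  
------------+--------
Electronics | 1076.44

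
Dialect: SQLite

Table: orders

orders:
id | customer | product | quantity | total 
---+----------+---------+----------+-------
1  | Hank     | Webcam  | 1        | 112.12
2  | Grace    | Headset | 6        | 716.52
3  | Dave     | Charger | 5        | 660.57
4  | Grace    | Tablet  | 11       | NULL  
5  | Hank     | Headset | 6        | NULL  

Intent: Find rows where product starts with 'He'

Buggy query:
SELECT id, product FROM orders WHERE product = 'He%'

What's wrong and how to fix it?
Bug: Wildcards only work with LIKE; '=' treats '%' as a literal character

Fix: Use LIKE for wildcard pattern matching

Corrected query:
SELECT id, product FROM orders WHERE product LIKE 'He%'

Result:
id | product
---+--------
2  | Headset
5  | Headset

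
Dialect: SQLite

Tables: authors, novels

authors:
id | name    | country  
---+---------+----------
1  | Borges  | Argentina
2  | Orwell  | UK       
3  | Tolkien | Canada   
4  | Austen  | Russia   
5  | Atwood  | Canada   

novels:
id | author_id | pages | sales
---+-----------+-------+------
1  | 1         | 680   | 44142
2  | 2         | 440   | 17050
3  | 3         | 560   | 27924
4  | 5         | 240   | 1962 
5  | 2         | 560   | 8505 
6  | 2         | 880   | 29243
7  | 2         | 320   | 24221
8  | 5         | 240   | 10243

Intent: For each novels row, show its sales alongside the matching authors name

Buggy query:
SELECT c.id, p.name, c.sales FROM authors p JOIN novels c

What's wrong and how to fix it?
Bug: JOIN with no ON clause produces a cartesian product; every novels row pairs with every authors row

Fix: Specify the join condition linking the foreign key to the parent id

Corrected query:
SELECT c.id, p.name, c.sales FROM authors p JOIN novels c ON c.author_id = p.id

Result:
id | name    | sales
---+---------+------
1  | Borges  | 44142
2  | Orwell  | 17050
3  | Tolkien | 27924
4  | Atwood  | 1962 
5  | Orwell  | 8505 
6  | Orwell  | 29243
7  | Orwell  | 24221
8  | Atwood  | 10243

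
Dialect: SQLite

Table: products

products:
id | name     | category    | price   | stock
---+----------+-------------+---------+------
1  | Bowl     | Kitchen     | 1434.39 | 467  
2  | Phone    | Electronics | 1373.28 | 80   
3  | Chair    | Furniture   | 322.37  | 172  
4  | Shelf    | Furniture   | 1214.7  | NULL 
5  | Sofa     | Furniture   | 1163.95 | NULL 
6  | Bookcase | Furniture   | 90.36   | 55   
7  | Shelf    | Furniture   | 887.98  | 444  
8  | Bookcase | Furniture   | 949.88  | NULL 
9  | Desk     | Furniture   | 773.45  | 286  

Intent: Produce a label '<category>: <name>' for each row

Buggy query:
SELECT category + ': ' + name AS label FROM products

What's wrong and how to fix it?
Bug: '+' is numeric addition; on text columns SQLite converts them to 0 instead of concatenating

Fix: Replace + with || to concatenate text

Corrected query:
SELECT category || ': ' || name AS label FROM products

Result:
label              
-------------------
Kitchen: Bowl      
Electronics: Phone 
Furniture: Chair   
Furniture: Shelf   
Furniture: Sofa    
Furniture: Bookcase
Furniture: Shelf   
Furniture: Bookcase
Furniture: Desk    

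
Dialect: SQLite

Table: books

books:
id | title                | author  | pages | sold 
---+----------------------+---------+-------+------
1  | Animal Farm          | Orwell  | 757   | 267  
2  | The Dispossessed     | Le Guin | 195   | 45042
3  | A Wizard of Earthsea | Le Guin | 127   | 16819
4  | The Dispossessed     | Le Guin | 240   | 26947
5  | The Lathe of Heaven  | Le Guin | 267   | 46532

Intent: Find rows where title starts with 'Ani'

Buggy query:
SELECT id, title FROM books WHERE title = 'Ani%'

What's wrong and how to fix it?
Bug: '=' compares the literal string including the % character; pattern matching needs LIKE

Fix: Replace '=' with LIKE so 'Ani%' is treated as a pattern

Corrected query:
SELECT id, title FROM books WHERE title LIKE 'Ani%'

Result:
id | title      
---+------------
1  | Animal Farm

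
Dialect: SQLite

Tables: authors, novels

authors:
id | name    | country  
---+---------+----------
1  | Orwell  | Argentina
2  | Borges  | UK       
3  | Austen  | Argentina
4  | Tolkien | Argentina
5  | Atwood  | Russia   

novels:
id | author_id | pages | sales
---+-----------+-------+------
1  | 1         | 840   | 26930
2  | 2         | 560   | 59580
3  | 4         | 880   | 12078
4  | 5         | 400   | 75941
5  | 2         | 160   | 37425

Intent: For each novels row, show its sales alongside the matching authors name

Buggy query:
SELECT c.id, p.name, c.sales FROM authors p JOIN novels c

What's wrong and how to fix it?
Bug: Missing join condition: each novels row is matched to all authors rows instead of just its own

Fix: Add ON c.author_id = p.id to the JOIN

Corrected query:
SELECT c.id, p.name, c.sales FROM authors p JOIN novels c ON c.author_id = p.id

Result:
id | name    | sales
---+---------+------
1  | Orwell  | 26930
2  | Borges  | 59580
3  | Tolkien | 12078
4  | Atwood  | 75941
5  | Borges  | 37425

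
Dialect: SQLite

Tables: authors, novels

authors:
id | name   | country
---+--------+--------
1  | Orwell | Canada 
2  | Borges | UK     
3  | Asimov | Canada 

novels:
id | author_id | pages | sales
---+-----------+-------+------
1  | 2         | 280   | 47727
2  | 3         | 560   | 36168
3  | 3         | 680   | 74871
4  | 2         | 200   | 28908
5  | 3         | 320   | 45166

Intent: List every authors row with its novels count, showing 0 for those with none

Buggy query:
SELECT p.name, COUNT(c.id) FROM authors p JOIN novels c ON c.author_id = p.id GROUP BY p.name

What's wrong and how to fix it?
Bug: INNER JOIN drops authors rows that have no matching novels rows

Fix: Switch to LEFT JOIN to retain unmatched parent rows

Corrected query:
SELECT p.name, COUNT(c.id) FROM authors p LEFT JOIN novels c ON c.author_id = p.id GROUP BY p.name

Result:
name   | COUNT(c.id)
-------+------------
Asimov | 3          
Borges | 2          
Orwell | 0          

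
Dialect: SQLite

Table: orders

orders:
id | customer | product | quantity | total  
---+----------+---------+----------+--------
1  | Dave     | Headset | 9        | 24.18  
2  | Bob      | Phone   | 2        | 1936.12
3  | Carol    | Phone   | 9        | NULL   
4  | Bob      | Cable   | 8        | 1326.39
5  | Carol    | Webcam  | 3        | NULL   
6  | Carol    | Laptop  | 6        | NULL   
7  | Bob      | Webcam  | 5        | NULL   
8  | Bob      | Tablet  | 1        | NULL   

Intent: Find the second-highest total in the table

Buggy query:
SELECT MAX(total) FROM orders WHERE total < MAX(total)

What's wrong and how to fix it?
Bug: MAX(total) on the right of the comparison is an aggregate-in-WHERE error

Fix: Compute the overall MAX in a subquery, then take MAX of rows below it

Corrected query:
SELECT MAX(total) FROM orders WHERE total < (SELECT MAX(total) FROM orders)

Result:
MAX(total)
----------
1326.39   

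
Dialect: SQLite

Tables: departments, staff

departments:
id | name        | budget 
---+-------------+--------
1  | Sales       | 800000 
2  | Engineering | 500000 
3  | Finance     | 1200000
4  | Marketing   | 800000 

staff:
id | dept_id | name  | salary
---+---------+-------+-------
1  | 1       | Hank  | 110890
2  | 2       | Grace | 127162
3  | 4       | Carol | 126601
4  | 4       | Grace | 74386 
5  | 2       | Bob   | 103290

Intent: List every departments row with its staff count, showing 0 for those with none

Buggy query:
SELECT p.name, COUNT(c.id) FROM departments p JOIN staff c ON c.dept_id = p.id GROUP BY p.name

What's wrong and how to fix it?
Bug: INNER JOIN drops departments rows that have no matching staff rows

Fix: Use LEFT JOIN so parents without children still appear (COUNT(c.id) gives 0)

Corrected query:
SELECT p.name, COUNT(c.id) FROM departments p LEFT JOIN staff c ON c.dept_id = p.id GROUP BY p.name

Result:
name        | COUNT(c.id)
------------+------------
Engineering | 2          
Finance     | 0          
Marketing   | 2          
Sales       | 1          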